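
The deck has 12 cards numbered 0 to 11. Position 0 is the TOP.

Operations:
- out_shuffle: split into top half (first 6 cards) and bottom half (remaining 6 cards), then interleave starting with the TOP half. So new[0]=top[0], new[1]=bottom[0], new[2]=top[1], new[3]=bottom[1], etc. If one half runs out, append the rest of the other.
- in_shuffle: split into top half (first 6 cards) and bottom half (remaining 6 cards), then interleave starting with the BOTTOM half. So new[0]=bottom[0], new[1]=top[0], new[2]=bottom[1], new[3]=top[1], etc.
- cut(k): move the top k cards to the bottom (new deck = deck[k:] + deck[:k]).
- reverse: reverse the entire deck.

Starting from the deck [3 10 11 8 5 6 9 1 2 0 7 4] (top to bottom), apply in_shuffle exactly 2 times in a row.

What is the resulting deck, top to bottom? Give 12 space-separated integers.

Answer: 0 9 8 3 7 1 5 10 4 2 6 11

Derivation:
After op 1 (in_shuffle): [9 3 1 10 2 11 0 8 7 5 4 6]
After op 2 (in_shuffle): [0 9 8 3 7 1 5 10 4 2 6 11]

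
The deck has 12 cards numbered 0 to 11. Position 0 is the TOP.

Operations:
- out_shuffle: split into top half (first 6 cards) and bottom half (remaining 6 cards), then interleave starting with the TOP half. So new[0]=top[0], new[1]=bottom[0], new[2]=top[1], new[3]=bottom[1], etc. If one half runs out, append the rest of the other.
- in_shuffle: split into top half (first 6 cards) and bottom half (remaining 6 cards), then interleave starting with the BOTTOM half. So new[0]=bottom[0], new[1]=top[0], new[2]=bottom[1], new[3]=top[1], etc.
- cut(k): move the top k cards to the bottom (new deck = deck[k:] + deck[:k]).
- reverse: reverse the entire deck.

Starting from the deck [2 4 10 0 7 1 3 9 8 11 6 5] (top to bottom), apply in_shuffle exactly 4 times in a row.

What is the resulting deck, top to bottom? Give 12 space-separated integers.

Answer: 8 7 2 11 1 4 6 3 10 5 9 0

Derivation:
After op 1 (in_shuffle): [3 2 9 4 8 10 11 0 6 7 5 1]
After op 2 (in_shuffle): [11 3 0 2 6 9 7 4 5 8 1 10]
After op 3 (in_shuffle): [7 11 4 3 5 0 8 2 1 6 10 9]
After op 4 (in_shuffle): [8 7 2 11 1 4 6 3 10 5 9 0]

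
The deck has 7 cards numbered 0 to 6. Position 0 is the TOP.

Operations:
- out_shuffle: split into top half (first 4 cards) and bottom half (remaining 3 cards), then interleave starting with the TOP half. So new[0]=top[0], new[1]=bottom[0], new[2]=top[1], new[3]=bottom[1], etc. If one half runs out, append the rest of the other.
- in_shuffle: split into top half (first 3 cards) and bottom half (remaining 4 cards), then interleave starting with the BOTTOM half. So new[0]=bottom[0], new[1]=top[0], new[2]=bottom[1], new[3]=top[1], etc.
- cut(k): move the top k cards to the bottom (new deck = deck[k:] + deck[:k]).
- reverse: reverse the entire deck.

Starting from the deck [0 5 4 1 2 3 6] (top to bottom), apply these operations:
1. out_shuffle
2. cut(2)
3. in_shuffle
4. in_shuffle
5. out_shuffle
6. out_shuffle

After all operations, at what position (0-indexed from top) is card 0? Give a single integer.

After op 1 (out_shuffle): [0 2 5 3 4 6 1]
After op 2 (cut(2)): [5 3 4 6 1 0 2]
After op 3 (in_shuffle): [6 5 1 3 0 4 2]
After op 4 (in_shuffle): [3 6 0 5 4 1 2]
After op 5 (out_shuffle): [3 4 6 1 0 2 5]
After op 6 (out_shuffle): [3 0 4 2 6 5 1]
Card 0 is at position 1.

Answer: 1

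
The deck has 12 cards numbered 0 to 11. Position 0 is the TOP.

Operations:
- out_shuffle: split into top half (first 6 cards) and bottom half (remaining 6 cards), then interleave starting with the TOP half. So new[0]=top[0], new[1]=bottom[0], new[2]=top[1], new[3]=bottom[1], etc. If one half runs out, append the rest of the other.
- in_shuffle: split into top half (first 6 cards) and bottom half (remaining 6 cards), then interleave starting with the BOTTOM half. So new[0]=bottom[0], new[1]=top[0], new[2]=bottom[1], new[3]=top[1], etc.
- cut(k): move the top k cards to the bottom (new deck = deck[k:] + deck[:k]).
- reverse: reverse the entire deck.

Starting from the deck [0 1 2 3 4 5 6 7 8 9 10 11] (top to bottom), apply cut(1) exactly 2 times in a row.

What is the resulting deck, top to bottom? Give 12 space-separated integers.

Answer: 2 3 4 5 6 7 8 9 10 11 0 1

Derivation:
After op 1 (cut(1)): [1 2 3 4 5 6 7 8 9 10 11 0]
After op 2 (cut(1)): [2 3 4 5 6 7 8 9 10 11 0 1]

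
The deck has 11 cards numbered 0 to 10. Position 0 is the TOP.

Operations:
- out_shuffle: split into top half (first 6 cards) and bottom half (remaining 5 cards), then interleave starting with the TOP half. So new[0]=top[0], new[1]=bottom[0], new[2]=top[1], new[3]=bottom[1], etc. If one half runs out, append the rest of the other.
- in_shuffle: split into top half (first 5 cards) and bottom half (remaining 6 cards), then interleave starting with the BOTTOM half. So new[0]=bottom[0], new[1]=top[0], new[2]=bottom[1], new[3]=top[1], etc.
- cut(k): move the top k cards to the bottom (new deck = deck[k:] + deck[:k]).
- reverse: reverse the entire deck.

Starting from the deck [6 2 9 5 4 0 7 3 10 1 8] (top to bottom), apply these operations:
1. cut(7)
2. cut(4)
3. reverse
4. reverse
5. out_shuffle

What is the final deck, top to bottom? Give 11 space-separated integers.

Answer: 6 7 2 3 9 10 5 1 4 8 0

Derivation:
After op 1 (cut(7)): [3 10 1 8 6 2 9 5 4 0 7]
After op 2 (cut(4)): [6 2 9 5 4 0 7 3 10 1 8]
After op 3 (reverse): [8 1 10 3 7 0 4 5 9 2 6]
After op 4 (reverse): [6 2 9 5 4 0 7 3 10 1 8]
After op 5 (out_shuffle): [6 7 2 3 9 10 5 1 4 8 0]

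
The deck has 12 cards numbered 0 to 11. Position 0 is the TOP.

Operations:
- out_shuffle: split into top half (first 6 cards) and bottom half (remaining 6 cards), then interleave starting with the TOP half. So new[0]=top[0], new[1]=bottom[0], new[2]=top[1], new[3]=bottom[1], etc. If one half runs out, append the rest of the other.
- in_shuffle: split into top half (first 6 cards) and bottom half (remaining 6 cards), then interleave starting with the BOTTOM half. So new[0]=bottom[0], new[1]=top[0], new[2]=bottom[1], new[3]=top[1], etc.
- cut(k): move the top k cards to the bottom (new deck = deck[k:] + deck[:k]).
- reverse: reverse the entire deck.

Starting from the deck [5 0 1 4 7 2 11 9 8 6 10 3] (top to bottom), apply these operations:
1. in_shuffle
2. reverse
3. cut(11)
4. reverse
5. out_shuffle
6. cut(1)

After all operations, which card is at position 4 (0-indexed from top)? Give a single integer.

After op 1 (in_shuffle): [11 5 9 0 8 1 6 4 10 7 3 2]
After op 2 (reverse): [2 3 7 10 4 6 1 8 0 9 5 11]
After op 3 (cut(11)): [11 2 3 7 10 4 6 1 8 0 9 5]
After op 4 (reverse): [5 9 0 8 1 6 4 10 7 3 2 11]
After op 5 (out_shuffle): [5 4 9 10 0 7 8 3 1 2 6 11]
After op 6 (cut(1)): [4 9 10 0 7 8 3 1 2 6 11 5]
Position 4: card 7.

Answer: 7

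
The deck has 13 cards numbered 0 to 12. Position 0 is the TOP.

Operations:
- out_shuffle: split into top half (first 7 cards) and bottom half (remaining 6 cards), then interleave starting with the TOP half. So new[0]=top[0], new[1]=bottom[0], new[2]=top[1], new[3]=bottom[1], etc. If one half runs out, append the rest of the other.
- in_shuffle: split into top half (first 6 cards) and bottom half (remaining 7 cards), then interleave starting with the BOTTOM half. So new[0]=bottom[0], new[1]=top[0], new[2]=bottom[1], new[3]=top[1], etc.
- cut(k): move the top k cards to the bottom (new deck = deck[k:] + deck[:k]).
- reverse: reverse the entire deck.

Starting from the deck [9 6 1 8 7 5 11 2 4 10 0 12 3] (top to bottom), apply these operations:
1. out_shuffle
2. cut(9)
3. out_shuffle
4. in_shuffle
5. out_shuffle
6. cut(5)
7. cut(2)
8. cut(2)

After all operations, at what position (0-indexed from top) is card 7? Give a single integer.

After op 1 (out_shuffle): [9 2 6 4 1 10 8 0 7 12 5 3 11]
After op 2 (cut(9)): [12 5 3 11 9 2 6 4 1 10 8 0 7]
After op 3 (out_shuffle): [12 4 5 1 3 10 11 8 9 0 2 7 6]
After op 4 (in_shuffle): [11 12 8 4 9 5 0 1 2 3 7 10 6]
After op 5 (out_shuffle): [11 1 12 2 8 3 4 7 9 10 5 6 0]
After op 6 (cut(5)): [3 4 7 9 10 5 6 0 11 1 12 2 8]
After op 7 (cut(2)): [7 9 10 5 6 0 11 1 12 2 8 3 4]
After op 8 (cut(2)): [10 5 6 0 11 1 12 2 8 3 4 7 9]
Card 7 is at position 11.

Answer: 11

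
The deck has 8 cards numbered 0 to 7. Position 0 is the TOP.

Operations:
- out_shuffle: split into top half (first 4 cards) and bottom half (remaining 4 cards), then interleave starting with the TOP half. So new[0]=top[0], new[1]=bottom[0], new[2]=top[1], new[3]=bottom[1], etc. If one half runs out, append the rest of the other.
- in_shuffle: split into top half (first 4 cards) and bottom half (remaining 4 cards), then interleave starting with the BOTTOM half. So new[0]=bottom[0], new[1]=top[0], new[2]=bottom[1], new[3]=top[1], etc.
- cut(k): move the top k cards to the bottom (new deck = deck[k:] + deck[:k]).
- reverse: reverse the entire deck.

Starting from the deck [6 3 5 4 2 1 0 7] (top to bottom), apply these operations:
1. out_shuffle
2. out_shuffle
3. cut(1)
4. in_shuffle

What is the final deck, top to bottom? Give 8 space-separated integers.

Answer: 4 5 1 2 7 0 6 3

Derivation:
After op 1 (out_shuffle): [6 2 3 1 5 0 4 7]
After op 2 (out_shuffle): [6 5 2 0 3 4 1 7]
After op 3 (cut(1)): [5 2 0 3 4 1 7 6]
After op 4 (in_shuffle): [4 5 1 2 7 0 6 3]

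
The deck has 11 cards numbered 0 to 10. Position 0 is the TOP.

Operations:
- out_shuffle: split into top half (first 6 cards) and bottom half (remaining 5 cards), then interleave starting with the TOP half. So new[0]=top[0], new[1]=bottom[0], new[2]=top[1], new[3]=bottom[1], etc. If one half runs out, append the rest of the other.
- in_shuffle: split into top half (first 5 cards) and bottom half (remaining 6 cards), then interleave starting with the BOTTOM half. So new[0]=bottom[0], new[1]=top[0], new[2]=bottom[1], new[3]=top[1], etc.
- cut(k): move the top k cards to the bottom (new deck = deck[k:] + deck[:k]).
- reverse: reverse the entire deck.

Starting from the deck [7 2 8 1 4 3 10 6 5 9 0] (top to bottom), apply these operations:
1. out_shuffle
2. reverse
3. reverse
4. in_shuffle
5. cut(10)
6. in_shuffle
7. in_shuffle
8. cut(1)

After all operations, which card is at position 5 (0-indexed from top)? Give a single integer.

After op 1 (out_shuffle): [7 10 2 6 8 5 1 9 4 0 3]
After op 2 (reverse): [3 0 4 9 1 5 8 6 2 10 7]
After op 3 (reverse): [7 10 2 6 8 5 1 9 4 0 3]
After op 4 (in_shuffle): [5 7 1 10 9 2 4 6 0 8 3]
After op 5 (cut(10)): [3 5 7 1 10 9 2 4 6 0 8]
After op 6 (in_shuffle): [9 3 2 5 4 7 6 1 0 10 8]
After op 7 (in_shuffle): [7 9 6 3 1 2 0 5 10 4 8]
After op 8 (cut(1)): [9 6 3 1 2 0 5 10 4 8 7]
Position 5: card 0.

Answer: 0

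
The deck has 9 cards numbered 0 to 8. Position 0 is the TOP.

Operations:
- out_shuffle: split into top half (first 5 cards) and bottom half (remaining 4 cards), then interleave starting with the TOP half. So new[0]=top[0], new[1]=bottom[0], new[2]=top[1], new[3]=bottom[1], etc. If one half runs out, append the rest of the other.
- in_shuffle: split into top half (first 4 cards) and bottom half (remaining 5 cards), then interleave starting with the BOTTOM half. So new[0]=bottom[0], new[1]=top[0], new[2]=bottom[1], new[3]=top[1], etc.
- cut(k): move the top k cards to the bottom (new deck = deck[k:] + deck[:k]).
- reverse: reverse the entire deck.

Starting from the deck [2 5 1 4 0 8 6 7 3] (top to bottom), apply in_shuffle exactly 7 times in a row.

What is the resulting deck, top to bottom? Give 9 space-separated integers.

After op 1 (in_shuffle): [0 2 8 5 6 1 7 4 3]
After op 2 (in_shuffle): [6 0 1 2 7 8 4 5 3]
After op 3 (in_shuffle): [7 6 8 0 4 1 5 2 3]
After op 4 (in_shuffle): [4 7 1 6 5 8 2 0 3]
After op 5 (in_shuffle): [5 4 8 7 2 1 0 6 3]
After op 6 (in_shuffle): [2 5 1 4 0 8 6 7 3]
After op 7 (in_shuffle): [0 2 8 5 6 1 7 4 3]

Answer: 0 2 8 5 6 1 7 4 3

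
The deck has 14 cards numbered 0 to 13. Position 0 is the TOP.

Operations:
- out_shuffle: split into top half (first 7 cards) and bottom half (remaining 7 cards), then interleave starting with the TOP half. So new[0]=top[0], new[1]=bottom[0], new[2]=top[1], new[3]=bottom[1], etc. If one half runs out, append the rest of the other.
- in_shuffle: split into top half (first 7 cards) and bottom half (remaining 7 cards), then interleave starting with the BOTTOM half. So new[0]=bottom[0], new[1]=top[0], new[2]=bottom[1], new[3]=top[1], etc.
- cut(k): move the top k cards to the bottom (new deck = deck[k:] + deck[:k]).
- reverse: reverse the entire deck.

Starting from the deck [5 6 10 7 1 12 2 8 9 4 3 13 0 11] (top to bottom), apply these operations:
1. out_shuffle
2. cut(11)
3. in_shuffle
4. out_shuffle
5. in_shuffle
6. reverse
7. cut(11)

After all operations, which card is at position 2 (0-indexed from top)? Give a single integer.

Answer: 13

Derivation:
After op 1 (out_shuffle): [5 8 6 9 10 4 7 3 1 13 12 0 2 11]
After op 2 (cut(11)): [0 2 11 5 8 6 9 10 4 7 3 1 13 12]
After op 3 (in_shuffle): [10 0 4 2 7 11 3 5 1 8 13 6 12 9]
After op 4 (out_shuffle): [10 5 0 1 4 8 2 13 7 6 11 12 3 9]
After op 5 (in_shuffle): [13 10 7 5 6 0 11 1 12 4 3 8 9 2]
After op 6 (reverse): [2 9 8 3 4 12 1 11 0 6 5 7 10 13]
After op 7 (cut(11)): [7 10 13 2 9 8 3 4 12 1 11 0 6 5]
Position 2: card 13.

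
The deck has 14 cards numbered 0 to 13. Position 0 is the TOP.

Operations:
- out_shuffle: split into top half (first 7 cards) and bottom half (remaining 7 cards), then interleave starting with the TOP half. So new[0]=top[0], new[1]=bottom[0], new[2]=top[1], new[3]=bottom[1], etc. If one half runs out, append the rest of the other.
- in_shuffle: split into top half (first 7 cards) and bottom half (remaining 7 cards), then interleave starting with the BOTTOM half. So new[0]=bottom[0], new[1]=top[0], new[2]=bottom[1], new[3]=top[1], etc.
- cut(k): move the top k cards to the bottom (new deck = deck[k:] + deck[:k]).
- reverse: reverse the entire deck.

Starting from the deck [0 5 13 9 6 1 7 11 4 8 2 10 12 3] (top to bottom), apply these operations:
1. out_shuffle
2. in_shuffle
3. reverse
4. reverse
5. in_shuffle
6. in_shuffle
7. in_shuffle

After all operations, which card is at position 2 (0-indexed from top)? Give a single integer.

After op 1 (out_shuffle): [0 11 5 4 13 8 9 2 6 10 1 12 7 3]
After op 2 (in_shuffle): [2 0 6 11 10 5 1 4 12 13 7 8 3 9]
After op 3 (reverse): [9 3 8 7 13 12 4 1 5 10 11 6 0 2]
After op 4 (reverse): [2 0 6 11 10 5 1 4 12 13 7 8 3 9]
After op 5 (in_shuffle): [4 2 12 0 13 6 7 11 8 10 3 5 9 1]
After op 6 (in_shuffle): [11 4 8 2 10 12 3 0 5 13 9 6 1 7]
After op 7 (in_shuffle): [0 11 5 4 13 8 9 2 6 10 1 12 7 3]
Position 2: card 5.

Answer: 5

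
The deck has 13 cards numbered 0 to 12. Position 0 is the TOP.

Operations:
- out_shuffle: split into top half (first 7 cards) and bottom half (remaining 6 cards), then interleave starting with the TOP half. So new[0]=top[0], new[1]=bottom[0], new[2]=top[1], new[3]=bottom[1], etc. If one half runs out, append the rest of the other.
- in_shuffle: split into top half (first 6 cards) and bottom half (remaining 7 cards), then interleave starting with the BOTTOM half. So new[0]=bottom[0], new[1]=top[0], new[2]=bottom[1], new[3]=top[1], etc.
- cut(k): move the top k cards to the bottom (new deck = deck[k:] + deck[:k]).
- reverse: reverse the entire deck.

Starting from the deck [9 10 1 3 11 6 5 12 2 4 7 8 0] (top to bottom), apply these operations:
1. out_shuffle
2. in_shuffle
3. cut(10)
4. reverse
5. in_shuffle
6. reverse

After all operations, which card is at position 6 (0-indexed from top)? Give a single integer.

After op 1 (out_shuffle): [9 12 10 2 1 4 3 7 11 8 6 0 5]
After op 2 (in_shuffle): [3 9 7 12 11 10 8 2 6 1 0 4 5]
After op 3 (cut(10)): [0 4 5 3 9 7 12 11 10 8 2 6 1]
After op 4 (reverse): [1 6 2 8 10 11 12 7 9 3 5 4 0]
After op 5 (in_shuffle): [12 1 7 6 9 2 3 8 5 10 4 11 0]
After op 6 (reverse): [0 11 4 10 5 8 3 2 9 6 7 1 12]
Position 6: card 3.

Answer: 3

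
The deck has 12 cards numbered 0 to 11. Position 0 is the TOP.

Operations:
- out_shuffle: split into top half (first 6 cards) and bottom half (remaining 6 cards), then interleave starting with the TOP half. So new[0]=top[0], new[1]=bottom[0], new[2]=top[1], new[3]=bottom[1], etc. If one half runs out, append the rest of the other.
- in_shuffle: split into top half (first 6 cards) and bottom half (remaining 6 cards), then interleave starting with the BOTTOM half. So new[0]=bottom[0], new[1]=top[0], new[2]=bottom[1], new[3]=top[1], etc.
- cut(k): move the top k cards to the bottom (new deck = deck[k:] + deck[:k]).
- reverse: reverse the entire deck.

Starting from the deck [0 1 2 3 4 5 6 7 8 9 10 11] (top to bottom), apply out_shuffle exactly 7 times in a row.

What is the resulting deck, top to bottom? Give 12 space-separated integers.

Answer: 0 8 5 2 10 7 4 1 9 6 3 11

Derivation:
After op 1 (out_shuffle): [0 6 1 7 2 8 3 9 4 10 5 11]
After op 2 (out_shuffle): [0 3 6 9 1 4 7 10 2 5 8 11]
After op 3 (out_shuffle): [0 7 3 10 6 2 9 5 1 8 4 11]
After op 4 (out_shuffle): [0 9 7 5 3 1 10 8 6 4 2 11]
After op 5 (out_shuffle): [0 10 9 8 7 6 5 4 3 2 1 11]
After op 6 (out_shuffle): [0 5 10 4 9 3 8 2 7 1 6 11]
After op 7 (out_shuffle): [0 8 5 2 10 7 4 1 9 6 3 11]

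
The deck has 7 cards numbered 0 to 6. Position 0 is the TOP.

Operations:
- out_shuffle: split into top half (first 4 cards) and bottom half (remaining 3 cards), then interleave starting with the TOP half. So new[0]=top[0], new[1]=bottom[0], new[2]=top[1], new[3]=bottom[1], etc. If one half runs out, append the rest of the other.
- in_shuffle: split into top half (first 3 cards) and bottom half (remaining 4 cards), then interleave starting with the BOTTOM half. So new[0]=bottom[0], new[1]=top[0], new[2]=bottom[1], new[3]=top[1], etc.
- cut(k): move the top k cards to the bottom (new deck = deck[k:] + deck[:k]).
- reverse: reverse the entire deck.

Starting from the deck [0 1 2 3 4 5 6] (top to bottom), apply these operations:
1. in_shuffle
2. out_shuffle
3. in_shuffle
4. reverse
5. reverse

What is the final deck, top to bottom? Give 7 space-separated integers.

After op 1 (in_shuffle): [3 0 4 1 5 2 6]
After op 2 (out_shuffle): [3 5 0 2 4 6 1]
After op 3 (in_shuffle): [2 3 4 5 6 0 1]
After op 4 (reverse): [1 0 6 5 4 3 2]
After op 5 (reverse): [2 3 4 5 6 0 1]

Answer: 2 3 4 5 6 0 1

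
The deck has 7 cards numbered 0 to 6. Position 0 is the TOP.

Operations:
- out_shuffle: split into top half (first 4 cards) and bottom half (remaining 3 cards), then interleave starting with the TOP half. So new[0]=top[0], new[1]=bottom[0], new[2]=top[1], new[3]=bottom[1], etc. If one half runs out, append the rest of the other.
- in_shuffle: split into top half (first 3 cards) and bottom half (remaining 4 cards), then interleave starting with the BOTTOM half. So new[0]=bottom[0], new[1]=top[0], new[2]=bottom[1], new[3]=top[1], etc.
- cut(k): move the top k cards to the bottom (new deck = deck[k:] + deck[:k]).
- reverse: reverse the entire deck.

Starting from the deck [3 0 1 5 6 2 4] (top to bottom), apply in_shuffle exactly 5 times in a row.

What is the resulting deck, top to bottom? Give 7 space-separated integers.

Answer: 0 5 2 3 1 6 4

Derivation:
After op 1 (in_shuffle): [5 3 6 0 2 1 4]
After op 2 (in_shuffle): [0 5 2 3 1 6 4]
After op 3 (in_shuffle): [3 0 1 5 6 2 4]
After op 4 (in_shuffle): [5 3 6 0 2 1 4]
After op 5 (in_shuffle): [0 5 2 3 1 6 4]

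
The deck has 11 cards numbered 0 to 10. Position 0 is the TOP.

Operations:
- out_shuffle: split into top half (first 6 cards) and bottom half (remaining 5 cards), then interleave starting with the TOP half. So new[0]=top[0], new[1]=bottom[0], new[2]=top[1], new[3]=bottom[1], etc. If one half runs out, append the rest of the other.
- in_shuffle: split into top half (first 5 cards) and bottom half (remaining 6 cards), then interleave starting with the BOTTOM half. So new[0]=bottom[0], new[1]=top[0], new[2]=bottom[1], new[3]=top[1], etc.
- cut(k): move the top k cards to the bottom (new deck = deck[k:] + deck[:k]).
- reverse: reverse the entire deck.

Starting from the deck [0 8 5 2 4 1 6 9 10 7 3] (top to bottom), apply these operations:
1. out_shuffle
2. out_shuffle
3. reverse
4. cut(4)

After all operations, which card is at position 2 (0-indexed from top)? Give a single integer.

Answer: 8

Derivation:
After op 1 (out_shuffle): [0 6 8 9 5 10 2 7 4 3 1]
After op 2 (out_shuffle): [0 2 6 7 8 4 9 3 5 1 10]
After op 3 (reverse): [10 1 5 3 9 4 8 7 6 2 0]
After op 4 (cut(4)): [9 4 8 7 6 2 0 10 1 5 3]
Position 2: card 8.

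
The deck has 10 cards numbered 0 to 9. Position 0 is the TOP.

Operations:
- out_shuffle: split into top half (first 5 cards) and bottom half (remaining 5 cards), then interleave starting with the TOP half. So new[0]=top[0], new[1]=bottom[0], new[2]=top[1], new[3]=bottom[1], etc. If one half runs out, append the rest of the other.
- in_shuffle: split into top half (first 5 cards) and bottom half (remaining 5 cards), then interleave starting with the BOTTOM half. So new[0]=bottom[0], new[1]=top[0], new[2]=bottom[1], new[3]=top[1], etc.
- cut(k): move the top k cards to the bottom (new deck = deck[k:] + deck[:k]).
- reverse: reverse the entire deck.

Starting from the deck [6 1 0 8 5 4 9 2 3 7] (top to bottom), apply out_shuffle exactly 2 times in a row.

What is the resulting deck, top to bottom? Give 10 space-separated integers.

Answer: 6 2 4 8 1 3 9 5 0 7

Derivation:
After op 1 (out_shuffle): [6 4 1 9 0 2 8 3 5 7]
After op 2 (out_shuffle): [6 2 4 8 1 3 9 5 0 7]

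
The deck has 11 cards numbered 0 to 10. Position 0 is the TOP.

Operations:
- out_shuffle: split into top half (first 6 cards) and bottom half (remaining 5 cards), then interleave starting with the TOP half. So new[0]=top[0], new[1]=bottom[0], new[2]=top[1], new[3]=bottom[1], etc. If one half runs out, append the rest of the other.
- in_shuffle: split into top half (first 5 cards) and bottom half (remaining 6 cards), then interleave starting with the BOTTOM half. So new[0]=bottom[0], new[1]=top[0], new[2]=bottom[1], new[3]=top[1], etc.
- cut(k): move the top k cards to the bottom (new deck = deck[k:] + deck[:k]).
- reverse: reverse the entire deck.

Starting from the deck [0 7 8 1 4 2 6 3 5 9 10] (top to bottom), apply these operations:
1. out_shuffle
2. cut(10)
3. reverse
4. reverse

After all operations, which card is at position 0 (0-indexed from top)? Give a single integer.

After op 1 (out_shuffle): [0 6 7 3 8 5 1 9 4 10 2]
After op 2 (cut(10)): [2 0 6 7 3 8 5 1 9 4 10]
After op 3 (reverse): [10 4 9 1 5 8 3 7 6 0 2]
After op 4 (reverse): [2 0 6 7 3 8 5 1 9 4 10]
Position 0: card 2.

Answer: 2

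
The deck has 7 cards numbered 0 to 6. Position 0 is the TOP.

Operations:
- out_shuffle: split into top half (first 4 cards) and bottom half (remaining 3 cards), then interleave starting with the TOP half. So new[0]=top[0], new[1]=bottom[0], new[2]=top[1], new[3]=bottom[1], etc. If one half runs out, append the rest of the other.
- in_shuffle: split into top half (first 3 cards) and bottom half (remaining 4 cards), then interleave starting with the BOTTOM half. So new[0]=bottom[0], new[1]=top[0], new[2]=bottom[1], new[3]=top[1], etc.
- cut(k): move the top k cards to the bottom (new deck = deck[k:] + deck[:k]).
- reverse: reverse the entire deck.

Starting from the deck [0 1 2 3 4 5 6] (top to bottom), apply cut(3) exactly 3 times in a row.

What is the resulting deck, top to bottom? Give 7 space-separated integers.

After op 1 (cut(3)): [3 4 5 6 0 1 2]
After op 2 (cut(3)): [6 0 1 2 3 4 5]
After op 3 (cut(3)): [2 3 4 5 6 0 1]

Answer: 2 3 4 5 6 0 1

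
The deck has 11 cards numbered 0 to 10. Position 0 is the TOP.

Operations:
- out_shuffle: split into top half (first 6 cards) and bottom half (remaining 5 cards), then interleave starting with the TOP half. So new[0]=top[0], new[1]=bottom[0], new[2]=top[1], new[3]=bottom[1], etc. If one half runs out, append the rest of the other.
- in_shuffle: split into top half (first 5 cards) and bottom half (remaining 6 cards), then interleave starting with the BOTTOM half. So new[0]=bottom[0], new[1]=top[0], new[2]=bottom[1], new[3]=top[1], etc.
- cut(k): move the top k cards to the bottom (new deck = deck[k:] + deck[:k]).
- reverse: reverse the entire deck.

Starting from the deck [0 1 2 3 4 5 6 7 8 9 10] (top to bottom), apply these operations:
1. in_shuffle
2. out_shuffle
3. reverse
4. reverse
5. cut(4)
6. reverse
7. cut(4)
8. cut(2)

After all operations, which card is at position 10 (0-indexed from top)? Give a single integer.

After op 1 (in_shuffle): [5 0 6 1 7 2 8 3 9 4 10]
After op 2 (out_shuffle): [5 8 0 3 6 9 1 4 7 10 2]
After op 3 (reverse): [2 10 7 4 1 9 6 3 0 8 5]
After op 4 (reverse): [5 8 0 3 6 9 1 4 7 10 2]
After op 5 (cut(4)): [6 9 1 4 7 10 2 5 8 0 3]
After op 6 (reverse): [3 0 8 5 2 10 7 4 1 9 6]
After op 7 (cut(4)): [2 10 7 4 1 9 6 3 0 8 5]
After op 8 (cut(2)): [7 4 1 9 6 3 0 8 5 2 10]
Position 10: card 10.

Answer: 10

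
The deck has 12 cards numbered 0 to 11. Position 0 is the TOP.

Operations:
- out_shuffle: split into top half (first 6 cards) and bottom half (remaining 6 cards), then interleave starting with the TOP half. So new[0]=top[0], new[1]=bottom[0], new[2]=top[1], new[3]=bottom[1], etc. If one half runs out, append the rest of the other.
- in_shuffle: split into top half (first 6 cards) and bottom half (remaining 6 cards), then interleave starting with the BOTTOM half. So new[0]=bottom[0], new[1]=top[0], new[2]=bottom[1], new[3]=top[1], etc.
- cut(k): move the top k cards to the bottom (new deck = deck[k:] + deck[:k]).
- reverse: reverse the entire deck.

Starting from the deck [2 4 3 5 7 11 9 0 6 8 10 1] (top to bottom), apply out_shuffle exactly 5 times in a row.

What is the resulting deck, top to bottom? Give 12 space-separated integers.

Answer: 2 10 8 6 0 9 11 7 5 3 4 1

Derivation:
After op 1 (out_shuffle): [2 9 4 0 3 6 5 8 7 10 11 1]
After op 2 (out_shuffle): [2 5 9 8 4 7 0 10 3 11 6 1]
After op 3 (out_shuffle): [2 0 5 10 9 3 8 11 4 6 7 1]
After op 4 (out_shuffle): [2 8 0 11 5 4 10 6 9 7 3 1]
After op 5 (out_shuffle): [2 10 8 6 0 9 11 7 5 3 4 1]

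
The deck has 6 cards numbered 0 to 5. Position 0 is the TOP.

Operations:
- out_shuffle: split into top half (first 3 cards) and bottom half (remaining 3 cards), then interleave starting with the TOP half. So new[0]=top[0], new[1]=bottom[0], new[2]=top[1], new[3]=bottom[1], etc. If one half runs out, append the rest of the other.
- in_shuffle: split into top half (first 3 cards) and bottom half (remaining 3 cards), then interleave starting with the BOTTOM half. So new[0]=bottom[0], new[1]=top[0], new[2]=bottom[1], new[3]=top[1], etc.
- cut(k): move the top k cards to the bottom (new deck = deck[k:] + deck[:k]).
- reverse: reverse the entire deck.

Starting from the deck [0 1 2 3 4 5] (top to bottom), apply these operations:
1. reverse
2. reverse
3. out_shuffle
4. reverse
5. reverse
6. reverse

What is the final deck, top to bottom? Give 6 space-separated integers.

After op 1 (reverse): [5 4 3 2 1 0]
After op 2 (reverse): [0 1 2 3 4 5]
After op 3 (out_shuffle): [0 3 1 4 2 5]
After op 4 (reverse): [5 2 4 1 3 0]
After op 5 (reverse): [0 3 1 4 2 5]
After op 6 (reverse): [5 2 4 1 3 0]

Answer: 5 2 4 1 3 0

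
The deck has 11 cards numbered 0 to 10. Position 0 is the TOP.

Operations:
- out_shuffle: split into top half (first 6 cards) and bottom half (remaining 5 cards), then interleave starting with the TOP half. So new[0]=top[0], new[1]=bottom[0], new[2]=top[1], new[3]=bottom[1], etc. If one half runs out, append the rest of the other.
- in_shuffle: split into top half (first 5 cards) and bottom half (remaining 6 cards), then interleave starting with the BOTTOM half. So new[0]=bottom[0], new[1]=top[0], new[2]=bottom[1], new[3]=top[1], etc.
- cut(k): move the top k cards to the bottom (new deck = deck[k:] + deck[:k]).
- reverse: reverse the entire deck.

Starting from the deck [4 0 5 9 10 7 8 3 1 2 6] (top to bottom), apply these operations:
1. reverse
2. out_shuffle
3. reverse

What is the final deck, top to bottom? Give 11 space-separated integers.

After op 1 (reverse): [6 2 1 3 8 7 10 9 5 0 4]
After op 2 (out_shuffle): [6 10 2 9 1 5 3 0 8 4 7]
After op 3 (reverse): [7 4 8 0 3 5 1 9 2 10 6]

Answer: 7 4 8 0 3 5 1 9 2 10 6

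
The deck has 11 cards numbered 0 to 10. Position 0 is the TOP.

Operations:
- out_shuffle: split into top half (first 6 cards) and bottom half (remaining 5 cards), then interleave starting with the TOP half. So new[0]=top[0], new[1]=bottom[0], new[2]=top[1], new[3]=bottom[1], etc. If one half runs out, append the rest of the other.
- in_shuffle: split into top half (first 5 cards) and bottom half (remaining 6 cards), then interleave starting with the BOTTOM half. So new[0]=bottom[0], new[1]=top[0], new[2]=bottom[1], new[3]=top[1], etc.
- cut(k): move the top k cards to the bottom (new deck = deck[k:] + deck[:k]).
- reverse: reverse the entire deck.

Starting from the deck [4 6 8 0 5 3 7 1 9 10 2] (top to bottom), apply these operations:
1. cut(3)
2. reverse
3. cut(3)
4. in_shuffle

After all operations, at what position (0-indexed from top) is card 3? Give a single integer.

After op 1 (cut(3)): [0 5 3 7 1 9 10 2 4 6 8]
After op 2 (reverse): [8 6 4 2 10 9 1 7 3 5 0]
After op 3 (cut(3)): [2 10 9 1 7 3 5 0 8 6 4]
After op 4 (in_shuffle): [3 2 5 10 0 9 8 1 6 7 4]
Card 3 is at position 0.

Answer: 0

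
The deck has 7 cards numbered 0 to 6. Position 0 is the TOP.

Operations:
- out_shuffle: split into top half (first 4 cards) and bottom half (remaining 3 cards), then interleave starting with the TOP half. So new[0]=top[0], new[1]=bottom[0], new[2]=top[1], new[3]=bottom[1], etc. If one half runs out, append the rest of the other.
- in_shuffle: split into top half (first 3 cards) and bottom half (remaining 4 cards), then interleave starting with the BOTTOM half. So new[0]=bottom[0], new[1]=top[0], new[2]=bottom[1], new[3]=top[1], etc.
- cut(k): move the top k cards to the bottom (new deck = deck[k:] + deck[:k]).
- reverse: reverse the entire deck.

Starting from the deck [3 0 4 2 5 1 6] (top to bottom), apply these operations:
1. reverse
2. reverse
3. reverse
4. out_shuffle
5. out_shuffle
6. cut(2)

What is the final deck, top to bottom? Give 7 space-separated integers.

After op 1 (reverse): [6 1 5 2 4 0 3]
After op 2 (reverse): [3 0 4 2 5 1 6]
After op 3 (reverse): [6 1 5 2 4 0 3]
After op 4 (out_shuffle): [6 4 1 0 5 3 2]
After op 5 (out_shuffle): [6 5 4 3 1 2 0]
After op 6 (cut(2)): [4 3 1 2 0 6 5]

Answer: 4 3 1 2 0 6 5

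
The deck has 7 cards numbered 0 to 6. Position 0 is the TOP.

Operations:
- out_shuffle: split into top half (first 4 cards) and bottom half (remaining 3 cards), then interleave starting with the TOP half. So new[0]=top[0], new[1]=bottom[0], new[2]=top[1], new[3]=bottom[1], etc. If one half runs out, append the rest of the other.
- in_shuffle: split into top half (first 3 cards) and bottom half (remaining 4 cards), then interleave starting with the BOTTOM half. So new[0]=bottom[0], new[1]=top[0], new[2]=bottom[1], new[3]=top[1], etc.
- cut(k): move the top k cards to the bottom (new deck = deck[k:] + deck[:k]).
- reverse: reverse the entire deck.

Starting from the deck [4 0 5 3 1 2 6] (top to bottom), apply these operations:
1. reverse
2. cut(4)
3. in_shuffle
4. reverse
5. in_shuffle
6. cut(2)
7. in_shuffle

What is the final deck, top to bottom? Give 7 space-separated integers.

Answer: 1 2 6 4 0 5 3

Derivation:
After op 1 (reverse): [6 2 1 3 5 0 4]
After op 2 (cut(4)): [5 0 4 6 2 1 3]
After op 3 (in_shuffle): [6 5 2 0 1 4 3]
After op 4 (reverse): [3 4 1 0 2 5 6]
After op 5 (in_shuffle): [0 3 2 4 5 1 6]
After op 6 (cut(2)): [2 4 5 1 6 0 3]
After op 7 (in_shuffle): [1 2 6 4 0 5 3]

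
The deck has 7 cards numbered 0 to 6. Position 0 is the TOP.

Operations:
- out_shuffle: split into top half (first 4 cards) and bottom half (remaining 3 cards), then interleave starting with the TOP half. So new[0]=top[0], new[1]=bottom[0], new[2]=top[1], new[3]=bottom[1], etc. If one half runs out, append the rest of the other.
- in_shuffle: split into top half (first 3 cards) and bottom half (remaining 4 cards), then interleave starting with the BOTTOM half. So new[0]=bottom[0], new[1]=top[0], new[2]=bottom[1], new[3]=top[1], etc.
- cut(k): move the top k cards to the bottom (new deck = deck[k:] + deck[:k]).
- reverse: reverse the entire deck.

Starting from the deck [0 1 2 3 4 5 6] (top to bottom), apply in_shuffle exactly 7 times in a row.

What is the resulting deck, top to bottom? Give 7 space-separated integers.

After op 1 (in_shuffle): [3 0 4 1 5 2 6]
After op 2 (in_shuffle): [1 3 5 0 2 4 6]
After op 3 (in_shuffle): [0 1 2 3 4 5 6]
After op 4 (in_shuffle): [3 0 4 1 5 2 6]
After op 5 (in_shuffle): [1 3 5 0 2 4 6]
After op 6 (in_shuffle): [0 1 2 3 4 5 6]
After op 7 (in_shuffle): [3 0 4 1 5 2 6]

Answer: 3 0 4 1 5 2 6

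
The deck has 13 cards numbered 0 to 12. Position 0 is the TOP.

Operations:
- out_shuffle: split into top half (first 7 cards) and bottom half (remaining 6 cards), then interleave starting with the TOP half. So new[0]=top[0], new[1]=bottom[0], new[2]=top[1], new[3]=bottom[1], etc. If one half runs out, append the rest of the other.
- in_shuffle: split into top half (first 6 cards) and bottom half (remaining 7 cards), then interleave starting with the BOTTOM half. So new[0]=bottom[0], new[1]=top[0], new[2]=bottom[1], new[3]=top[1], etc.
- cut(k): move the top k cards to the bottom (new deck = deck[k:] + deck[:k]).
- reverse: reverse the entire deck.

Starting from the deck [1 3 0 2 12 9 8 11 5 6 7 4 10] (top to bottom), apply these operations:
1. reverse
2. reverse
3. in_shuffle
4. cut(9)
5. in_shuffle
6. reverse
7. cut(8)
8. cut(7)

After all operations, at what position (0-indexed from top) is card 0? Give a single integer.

After op 1 (reverse): [10 4 7 6 5 11 8 9 12 2 0 3 1]
After op 2 (reverse): [1 3 0 2 12 9 8 11 5 6 7 4 10]
After op 3 (in_shuffle): [8 1 11 3 5 0 6 2 7 12 4 9 10]
After op 4 (cut(9)): [12 4 9 10 8 1 11 3 5 0 6 2 7]
After op 5 (in_shuffle): [11 12 3 4 5 9 0 10 6 8 2 1 7]
After op 6 (reverse): [7 1 2 8 6 10 0 9 5 4 3 12 11]
After op 7 (cut(8)): [5 4 3 12 11 7 1 2 8 6 10 0 9]
After op 8 (cut(7)): [2 8 6 10 0 9 5 4 3 12 11 7 1]
Card 0 is at position 4.

Answer: 4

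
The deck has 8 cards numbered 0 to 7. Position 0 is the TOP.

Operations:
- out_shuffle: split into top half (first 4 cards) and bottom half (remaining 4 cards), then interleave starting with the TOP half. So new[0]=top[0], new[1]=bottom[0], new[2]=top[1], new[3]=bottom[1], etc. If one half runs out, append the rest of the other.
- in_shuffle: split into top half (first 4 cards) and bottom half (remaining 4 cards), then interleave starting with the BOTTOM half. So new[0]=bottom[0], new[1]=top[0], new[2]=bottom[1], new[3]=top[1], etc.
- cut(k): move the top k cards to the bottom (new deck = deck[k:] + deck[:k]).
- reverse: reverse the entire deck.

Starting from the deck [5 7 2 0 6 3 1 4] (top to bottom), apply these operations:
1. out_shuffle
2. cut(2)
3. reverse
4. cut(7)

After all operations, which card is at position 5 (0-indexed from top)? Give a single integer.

Answer: 1

Derivation:
After op 1 (out_shuffle): [5 6 7 3 2 1 0 4]
After op 2 (cut(2)): [7 3 2 1 0 4 5 6]
After op 3 (reverse): [6 5 4 0 1 2 3 7]
After op 4 (cut(7)): [7 6 5 4 0 1 2 3]
Position 5: card 1.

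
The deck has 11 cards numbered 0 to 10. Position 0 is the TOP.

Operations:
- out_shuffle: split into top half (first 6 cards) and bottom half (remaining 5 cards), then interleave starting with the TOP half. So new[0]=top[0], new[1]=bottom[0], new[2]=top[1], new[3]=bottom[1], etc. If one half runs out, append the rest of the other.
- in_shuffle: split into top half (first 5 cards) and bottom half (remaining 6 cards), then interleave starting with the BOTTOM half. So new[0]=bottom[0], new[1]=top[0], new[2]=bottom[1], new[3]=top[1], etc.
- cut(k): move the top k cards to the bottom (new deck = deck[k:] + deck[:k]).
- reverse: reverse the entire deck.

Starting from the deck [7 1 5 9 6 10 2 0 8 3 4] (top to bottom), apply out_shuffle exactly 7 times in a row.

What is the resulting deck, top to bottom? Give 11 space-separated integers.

After op 1 (out_shuffle): [7 2 1 0 5 8 9 3 6 4 10]
After op 2 (out_shuffle): [7 9 2 3 1 6 0 4 5 10 8]
After op 3 (out_shuffle): [7 0 9 4 2 5 3 10 1 8 6]
After op 4 (out_shuffle): [7 3 0 10 9 1 4 8 2 6 5]
After op 5 (out_shuffle): [7 4 3 8 0 2 10 6 9 5 1]
After op 6 (out_shuffle): [7 10 4 6 3 9 8 5 0 1 2]
After op 7 (out_shuffle): [7 8 10 5 4 0 6 1 3 2 9]

Answer: 7 8 10 5 4 0 6 1 3 2 9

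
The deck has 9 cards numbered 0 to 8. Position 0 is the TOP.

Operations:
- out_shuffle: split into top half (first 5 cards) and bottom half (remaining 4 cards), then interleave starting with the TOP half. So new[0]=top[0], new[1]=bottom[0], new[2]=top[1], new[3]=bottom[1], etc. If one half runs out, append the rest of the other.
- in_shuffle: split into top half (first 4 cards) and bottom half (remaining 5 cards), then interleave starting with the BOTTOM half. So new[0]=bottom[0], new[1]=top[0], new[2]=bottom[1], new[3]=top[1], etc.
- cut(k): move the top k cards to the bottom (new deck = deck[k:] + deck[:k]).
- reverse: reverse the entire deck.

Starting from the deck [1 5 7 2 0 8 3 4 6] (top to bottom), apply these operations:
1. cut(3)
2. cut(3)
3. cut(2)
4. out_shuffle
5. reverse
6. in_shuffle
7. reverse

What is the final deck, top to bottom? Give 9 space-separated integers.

After op 1 (cut(3)): [2 0 8 3 4 6 1 5 7]
After op 2 (cut(3)): [3 4 6 1 5 7 2 0 8]
After op 3 (cut(2)): [6 1 5 7 2 0 8 3 4]
After op 4 (out_shuffle): [6 0 1 8 5 3 7 4 2]
After op 5 (reverse): [2 4 7 3 5 8 1 0 6]
After op 6 (in_shuffle): [5 2 8 4 1 7 0 3 6]
After op 7 (reverse): [6 3 0 7 1 4 8 2 5]

Answer: 6 3 0 7 1 4 8 2 5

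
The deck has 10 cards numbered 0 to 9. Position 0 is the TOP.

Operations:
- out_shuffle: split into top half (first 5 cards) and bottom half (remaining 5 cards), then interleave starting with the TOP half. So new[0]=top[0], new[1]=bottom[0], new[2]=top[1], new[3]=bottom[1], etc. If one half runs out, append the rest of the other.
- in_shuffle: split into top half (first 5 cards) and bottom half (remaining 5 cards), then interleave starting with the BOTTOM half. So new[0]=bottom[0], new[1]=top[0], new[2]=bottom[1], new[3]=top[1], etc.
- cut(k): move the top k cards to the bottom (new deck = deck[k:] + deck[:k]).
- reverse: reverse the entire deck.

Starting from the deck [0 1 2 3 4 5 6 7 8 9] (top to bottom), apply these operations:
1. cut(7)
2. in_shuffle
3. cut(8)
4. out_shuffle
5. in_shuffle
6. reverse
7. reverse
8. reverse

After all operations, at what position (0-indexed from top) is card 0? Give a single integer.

Answer: 1

Derivation:
After op 1 (cut(7)): [7 8 9 0 1 2 3 4 5 6]
After op 2 (in_shuffle): [2 7 3 8 4 9 5 0 6 1]
After op 3 (cut(8)): [6 1 2 7 3 8 4 9 5 0]
After op 4 (out_shuffle): [6 8 1 4 2 9 7 5 3 0]
After op 5 (in_shuffle): [9 6 7 8 5 1 3 4 0 2]
After op 6 (reverse): [2 0 4 3 1 5 8 7 6 9]
After op 7 (reverse): [9 6 7 8 5 1 3 4 0 2]
After op 8 (reverse): [2 0 4 3 1 5 8 7 6 9]
Card 0 is at position 1.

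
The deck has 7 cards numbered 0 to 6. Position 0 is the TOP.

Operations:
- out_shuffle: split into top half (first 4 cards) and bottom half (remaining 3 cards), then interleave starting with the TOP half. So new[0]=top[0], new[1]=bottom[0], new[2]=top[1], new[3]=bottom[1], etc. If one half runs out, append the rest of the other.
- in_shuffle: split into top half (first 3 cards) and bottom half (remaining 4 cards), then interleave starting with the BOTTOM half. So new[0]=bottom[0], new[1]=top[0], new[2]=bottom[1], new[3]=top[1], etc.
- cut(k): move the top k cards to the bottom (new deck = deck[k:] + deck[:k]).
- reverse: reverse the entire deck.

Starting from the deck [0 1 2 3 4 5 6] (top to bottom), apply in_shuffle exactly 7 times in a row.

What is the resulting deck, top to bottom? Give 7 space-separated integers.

After op 1 (in_shuffle): [3 0 4 1 5 2 6]
After op 2 (in_shuffle): [1 3 5 0 2 4 6]
After op 3 (in_shuffle): [0 1 2 3 4 5 6]
After op 4 (in_shuffle): [3 0 4 1 5 2 6]
After op 5 (in_shuffle): [1 3 5 0 2 4 6]
After op 6 (in_shuffle): [0 1 2 3 4 5 6]
After op 7 (in_shuffle): [3 0 4 1 5 2 6]

Answer: 3 0 4 1 5 2 6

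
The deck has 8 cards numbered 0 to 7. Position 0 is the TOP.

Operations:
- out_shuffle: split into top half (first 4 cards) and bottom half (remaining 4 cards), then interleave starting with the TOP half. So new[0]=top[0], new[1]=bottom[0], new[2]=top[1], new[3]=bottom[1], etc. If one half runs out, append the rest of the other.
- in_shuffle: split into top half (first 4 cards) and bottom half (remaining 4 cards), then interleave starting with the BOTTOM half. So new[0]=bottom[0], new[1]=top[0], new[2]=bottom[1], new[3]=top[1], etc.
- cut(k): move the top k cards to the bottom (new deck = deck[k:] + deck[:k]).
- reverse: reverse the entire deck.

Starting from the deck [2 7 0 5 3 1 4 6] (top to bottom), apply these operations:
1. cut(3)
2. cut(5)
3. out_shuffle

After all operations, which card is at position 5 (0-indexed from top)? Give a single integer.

After op 1 (cut(3)): [5 3 1 4 6 2 7 0]
After op 2 (cut(5)): [2 7 0 5 3 1 4 6]
After op 3 (out_shuffle): [2 3 7 1 0 4 5 6]
Position 5: card 4.

Answer: 4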